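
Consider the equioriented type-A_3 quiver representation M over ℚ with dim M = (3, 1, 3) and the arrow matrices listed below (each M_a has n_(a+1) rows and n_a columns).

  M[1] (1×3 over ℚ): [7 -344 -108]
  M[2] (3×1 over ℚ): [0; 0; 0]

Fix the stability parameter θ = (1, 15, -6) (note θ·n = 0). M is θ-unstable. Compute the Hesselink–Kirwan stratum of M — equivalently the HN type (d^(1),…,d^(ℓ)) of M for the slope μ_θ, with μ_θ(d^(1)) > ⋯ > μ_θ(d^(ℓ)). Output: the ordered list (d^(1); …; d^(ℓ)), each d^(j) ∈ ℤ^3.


Barcode: M ≅ I[1,1]^2, I[1,2], I[3,3]^3. HN layers by μ_θ (3 steps, strictly decreasing):
  μ^(1)=15; μ^(2)=1; μ^(3)=-6

((0, 1, 0); (3, 0, 0); (0, 0, 3))


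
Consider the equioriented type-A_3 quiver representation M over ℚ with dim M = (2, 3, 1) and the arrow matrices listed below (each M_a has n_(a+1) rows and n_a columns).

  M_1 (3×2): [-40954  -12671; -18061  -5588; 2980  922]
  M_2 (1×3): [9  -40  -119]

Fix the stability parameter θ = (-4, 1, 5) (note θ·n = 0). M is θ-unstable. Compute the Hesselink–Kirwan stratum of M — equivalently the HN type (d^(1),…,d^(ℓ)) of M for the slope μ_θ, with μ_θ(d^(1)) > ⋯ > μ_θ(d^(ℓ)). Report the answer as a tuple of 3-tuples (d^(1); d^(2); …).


Interval decomposition of M: I[1,2], I[1,3], I[2,2].
HN type (ℓ=3): μ^(1)=5; μ^(2)=1; μ^(3)=-4

((0, 0, 1); (0, 3, 0); (2, 0, 0))


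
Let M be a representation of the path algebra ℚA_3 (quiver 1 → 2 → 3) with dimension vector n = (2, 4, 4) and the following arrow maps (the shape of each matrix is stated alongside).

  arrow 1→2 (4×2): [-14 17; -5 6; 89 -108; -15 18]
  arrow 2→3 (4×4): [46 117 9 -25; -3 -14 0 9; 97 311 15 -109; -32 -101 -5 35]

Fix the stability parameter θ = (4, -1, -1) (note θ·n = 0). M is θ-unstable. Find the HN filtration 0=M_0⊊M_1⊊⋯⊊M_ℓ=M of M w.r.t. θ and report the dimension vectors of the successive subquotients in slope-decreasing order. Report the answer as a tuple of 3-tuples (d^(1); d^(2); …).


Interval decomposition of M: I[1,3]^2, I[2,2], I[2,3], I[3,3].
HN type (ℓ=2): μ^(1)=2/3; μ^(2)=-1

((2, 2, 2); (0, 2, 2))


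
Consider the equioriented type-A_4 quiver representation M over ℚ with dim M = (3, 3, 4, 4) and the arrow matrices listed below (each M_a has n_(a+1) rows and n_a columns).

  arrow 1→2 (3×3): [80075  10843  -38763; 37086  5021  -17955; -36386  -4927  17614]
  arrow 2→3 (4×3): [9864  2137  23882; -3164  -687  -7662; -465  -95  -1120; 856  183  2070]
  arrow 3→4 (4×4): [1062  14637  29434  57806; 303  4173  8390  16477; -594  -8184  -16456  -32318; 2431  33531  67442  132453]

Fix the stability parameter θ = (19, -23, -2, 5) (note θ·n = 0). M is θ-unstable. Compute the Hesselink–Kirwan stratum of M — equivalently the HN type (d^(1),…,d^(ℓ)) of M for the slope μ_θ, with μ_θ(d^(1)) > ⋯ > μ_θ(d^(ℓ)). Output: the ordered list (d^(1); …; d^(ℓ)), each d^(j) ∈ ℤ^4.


Interval decomposition of M: I[1,2], I[1,3], I[1,4], I[3,3], I[3,4], I[4,4]^2.
HN type (ℓ=2): μ^(1)=5; μ^(2)=-2

((0, 0, 0, 4); (3, 3, 4, 0))


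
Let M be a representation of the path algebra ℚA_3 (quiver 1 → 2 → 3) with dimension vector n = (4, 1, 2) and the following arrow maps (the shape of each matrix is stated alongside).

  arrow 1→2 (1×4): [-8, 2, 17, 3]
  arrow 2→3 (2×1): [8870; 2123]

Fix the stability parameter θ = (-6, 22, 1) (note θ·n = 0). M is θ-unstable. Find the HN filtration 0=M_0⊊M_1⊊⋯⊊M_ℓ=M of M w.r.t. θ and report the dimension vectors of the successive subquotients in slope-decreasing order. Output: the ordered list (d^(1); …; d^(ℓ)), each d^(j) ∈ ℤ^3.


Barcode: M ≅ I[1,1]^3, I[1,3], I[3,3]. HN layers by μ_θ (3 steps, strictly decreasing):
  μ^(1)=23/2; μ^(2)=1; μ^(3)=-6

((0, 1, 1); (0, 0, 1); (4, 0, 0))


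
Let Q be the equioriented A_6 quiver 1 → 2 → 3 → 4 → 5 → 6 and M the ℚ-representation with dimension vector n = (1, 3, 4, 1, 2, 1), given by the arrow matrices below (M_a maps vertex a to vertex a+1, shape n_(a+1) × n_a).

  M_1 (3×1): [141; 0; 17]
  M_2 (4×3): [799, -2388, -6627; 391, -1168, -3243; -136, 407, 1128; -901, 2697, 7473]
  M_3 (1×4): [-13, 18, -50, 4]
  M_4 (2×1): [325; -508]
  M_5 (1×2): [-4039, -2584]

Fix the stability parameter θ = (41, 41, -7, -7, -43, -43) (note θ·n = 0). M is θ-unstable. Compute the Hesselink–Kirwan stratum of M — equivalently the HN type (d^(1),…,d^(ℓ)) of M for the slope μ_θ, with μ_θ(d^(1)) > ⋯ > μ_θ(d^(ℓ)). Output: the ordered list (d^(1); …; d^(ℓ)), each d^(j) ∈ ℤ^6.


Interval decomposition of M: I[1,2], I[2,3], I[2,6], I[3,3]^2, I[5,5].
HN type (ℓ=5): μ^(1)=41; μ^(2)=17; μ^(3)=-7; μ^(4)=-59/5; μ^(5)=-43

((1, 1, 0, 0, 0, 0); (0, 1, 1, 0, 0, 0); (0, 0, 2, 0, 0, 0); (0, 1, 1, 1, 1, 1); (0, 0, 0, 0, 1, 0))


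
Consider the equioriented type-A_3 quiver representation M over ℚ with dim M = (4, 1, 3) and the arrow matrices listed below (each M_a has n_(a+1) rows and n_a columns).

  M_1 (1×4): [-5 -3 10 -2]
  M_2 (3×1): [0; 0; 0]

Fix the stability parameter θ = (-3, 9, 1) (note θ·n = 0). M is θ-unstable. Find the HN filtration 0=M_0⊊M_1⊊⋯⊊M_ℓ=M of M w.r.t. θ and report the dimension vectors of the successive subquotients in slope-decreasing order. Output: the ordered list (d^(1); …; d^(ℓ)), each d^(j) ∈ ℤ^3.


Barcode: M ≅ I[1,1]^3, I[1,2], I[3,3]^3. HN layers by μ_θ (3 steps, strictly decreasing):
  μ^(1)=9; μ^(2)=1; μ^(3)=-3

((0, 1, 0); (0, 0, 3); (4, 0, 0))


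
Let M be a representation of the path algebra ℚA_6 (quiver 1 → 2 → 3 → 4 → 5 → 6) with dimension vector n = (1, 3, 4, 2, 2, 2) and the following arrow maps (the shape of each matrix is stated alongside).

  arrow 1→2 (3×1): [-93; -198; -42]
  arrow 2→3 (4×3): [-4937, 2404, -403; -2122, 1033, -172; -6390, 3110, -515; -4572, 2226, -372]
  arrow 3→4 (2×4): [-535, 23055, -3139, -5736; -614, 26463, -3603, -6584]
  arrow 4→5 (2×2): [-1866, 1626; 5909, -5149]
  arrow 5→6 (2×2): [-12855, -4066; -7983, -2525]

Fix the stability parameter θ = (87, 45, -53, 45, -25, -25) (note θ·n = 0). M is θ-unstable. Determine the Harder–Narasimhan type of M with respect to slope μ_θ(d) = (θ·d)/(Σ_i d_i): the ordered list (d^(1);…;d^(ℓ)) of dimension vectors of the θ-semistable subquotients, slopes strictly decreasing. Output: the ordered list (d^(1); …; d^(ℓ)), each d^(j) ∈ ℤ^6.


Barcode: M ≅ I[1,6], I[2,3], I[2,4], I[3,3], I[5,6]. HN layers by μ_θ (5 steps, strictly decreasing):
  μ^(1)=45; μ^(2)=37/3; μ^(3)=-4; μ^(4)=-25; μ^(5)=-53

((0, 0, 0, 1, 0, 0); (1, 1, 1, 1, 1, 1); (0, 2, 2, 0, 0, 0); (0, 0, 0, 0, 1, 1); (0, 0, 1, 0, 0, 0))


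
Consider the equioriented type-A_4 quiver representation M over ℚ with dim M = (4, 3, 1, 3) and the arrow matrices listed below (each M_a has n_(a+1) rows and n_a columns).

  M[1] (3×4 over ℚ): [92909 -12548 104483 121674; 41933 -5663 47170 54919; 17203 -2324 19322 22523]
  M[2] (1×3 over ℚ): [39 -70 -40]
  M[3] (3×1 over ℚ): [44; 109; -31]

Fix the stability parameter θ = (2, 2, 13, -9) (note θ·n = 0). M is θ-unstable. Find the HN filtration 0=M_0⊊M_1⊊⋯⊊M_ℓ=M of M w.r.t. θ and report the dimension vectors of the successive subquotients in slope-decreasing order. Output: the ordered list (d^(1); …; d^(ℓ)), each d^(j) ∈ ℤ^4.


Barcode: M ≅ I[1,1], I[1,2]^2, I[1,4], I[4,4]^2. HN layers by μ_θ (2 steps, strictly decreasing):
  μ^(1)=2; μ^(2)=-9

((4, 3, 1, 1); (0, 0, 0, 2))


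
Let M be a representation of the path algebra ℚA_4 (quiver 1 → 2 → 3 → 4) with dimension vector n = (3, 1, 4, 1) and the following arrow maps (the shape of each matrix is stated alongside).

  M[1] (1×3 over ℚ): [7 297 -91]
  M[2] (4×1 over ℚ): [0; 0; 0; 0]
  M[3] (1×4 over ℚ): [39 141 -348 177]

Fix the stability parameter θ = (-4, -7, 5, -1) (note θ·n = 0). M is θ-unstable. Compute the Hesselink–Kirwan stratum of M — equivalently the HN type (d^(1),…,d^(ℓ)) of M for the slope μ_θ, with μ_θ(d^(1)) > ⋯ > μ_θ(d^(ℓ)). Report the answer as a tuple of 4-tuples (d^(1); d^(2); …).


Via rank(M_{q-1}∘⋯∘M_p): M ≅ I[1,1]^2, I[1,2], I[3,3]^3, I[3,4].
μ_θ-semistable layers: μ^(1)=5; μ^(2)=2; μ^(3)=-4; μ^(4)=-11/2

((0, 0, 3, 0); (0, 0, 1, 1); (2, 0, 0, 0); (1, 1, 0, 0))


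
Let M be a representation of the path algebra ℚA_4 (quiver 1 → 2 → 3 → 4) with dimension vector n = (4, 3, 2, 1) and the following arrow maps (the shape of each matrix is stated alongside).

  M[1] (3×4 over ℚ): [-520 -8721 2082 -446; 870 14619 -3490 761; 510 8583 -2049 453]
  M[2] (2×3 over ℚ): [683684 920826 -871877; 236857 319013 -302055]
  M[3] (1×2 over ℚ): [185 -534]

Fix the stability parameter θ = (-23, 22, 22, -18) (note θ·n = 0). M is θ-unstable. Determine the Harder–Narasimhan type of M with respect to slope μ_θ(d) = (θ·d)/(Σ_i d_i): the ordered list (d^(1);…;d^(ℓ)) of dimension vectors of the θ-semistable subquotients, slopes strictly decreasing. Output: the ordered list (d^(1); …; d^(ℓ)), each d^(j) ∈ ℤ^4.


Barcode: M ≅ I[1,1], I[1,2], I[1,3], I[1,4]. HN layers by μ_θ (3 steps, strictly decreasing):
  μ^(1)=22; μ^(2)=26/3; μ^(3)=-23

((0, 2, 1, 0); (0, 1, 1, 1); (4, 0, 0, 0))


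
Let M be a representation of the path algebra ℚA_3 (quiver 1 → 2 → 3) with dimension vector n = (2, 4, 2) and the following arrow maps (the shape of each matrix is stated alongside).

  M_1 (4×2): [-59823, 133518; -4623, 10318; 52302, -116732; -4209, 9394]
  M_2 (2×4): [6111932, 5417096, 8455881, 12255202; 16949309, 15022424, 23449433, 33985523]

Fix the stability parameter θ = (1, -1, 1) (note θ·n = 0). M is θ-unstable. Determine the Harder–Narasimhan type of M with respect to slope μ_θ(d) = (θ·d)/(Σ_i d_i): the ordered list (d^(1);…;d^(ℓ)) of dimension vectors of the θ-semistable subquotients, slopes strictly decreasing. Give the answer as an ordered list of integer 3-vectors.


Via rank(M_{q-1}∘⋯∘M_p): M ≅ I[1,1], I[1,2], I[2,2], I[2,3]^2.
μ_θ-semistable layers: μ^(1)=1; μ^(2)=0; μ^(3)=-1

((1, 0, 2); (1, 1, 0); (0, 3, 0))


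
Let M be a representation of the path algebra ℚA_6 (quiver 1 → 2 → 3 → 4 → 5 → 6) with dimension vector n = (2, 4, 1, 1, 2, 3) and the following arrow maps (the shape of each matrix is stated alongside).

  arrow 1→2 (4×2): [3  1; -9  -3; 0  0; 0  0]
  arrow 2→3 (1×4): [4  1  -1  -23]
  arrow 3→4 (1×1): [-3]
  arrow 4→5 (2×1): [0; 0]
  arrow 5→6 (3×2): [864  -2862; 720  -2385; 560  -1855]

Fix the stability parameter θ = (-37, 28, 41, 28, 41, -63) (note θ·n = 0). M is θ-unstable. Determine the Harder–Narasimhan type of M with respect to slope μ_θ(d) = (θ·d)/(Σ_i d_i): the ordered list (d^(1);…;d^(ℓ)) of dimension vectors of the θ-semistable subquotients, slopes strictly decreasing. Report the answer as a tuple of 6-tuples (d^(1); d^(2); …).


Barcode: M ≅ I[1,1], I[1,4], I[2,2]^3, I[5,5], I[5,6], I[6,6]^2. HN layers by μ_θ (6 steps, strictly decreasing):
  μ^(1)=41; μ^(2)=69/2; μ^(3)=28; μ^(4)=-11; μ^(5)=-37; μ^(6)=-63

((0, 0, 0, 0, 1, 0); (0, 0, 1, 1, 0, 0); (0, 4, 0, 0, 0, 0); (0, 0, 0, 0, 1, 1); (2, 0, 0, 0, 0, 0); (0, 0, 0, 0, 0, 2))


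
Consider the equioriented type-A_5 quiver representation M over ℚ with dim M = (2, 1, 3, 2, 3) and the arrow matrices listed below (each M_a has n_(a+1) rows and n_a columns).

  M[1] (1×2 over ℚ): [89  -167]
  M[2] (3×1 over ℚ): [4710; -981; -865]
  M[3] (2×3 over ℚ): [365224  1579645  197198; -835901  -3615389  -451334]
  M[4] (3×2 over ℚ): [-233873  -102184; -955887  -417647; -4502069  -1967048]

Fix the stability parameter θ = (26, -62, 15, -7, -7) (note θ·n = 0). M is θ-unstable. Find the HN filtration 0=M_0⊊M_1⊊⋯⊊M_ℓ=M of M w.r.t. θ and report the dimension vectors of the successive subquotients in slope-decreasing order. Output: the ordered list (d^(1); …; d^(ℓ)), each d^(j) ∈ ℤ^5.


Interval decomposition of M: I[1,1], I[1,5], I[3,3], I[3,5], I[5,5].
HN type (ℓ=5): μ^(1)=26; μ^(2)=15; μ^(3)=1/3; μ^(4)=-7; μ^(5)=-18

((1, 0, 0, 0, 0); (0, 0, 1, 0, 0); (0, 0, 2, 2, 2); (0, 0, 0, 0, 1); (1, 1, 0, 0, 0))


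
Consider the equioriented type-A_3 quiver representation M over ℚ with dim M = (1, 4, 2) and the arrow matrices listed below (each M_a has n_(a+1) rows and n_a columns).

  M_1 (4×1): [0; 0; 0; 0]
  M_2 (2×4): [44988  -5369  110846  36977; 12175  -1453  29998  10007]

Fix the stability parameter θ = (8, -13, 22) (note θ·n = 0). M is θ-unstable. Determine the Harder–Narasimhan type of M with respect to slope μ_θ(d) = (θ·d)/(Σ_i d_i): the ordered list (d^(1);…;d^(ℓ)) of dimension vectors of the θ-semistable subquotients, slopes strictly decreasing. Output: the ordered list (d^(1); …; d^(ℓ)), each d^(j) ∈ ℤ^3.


Interval decomposition of M: I[1,1], I[2,2]^2, I[2,3]^2.
HN type (ℓ=3): μ^(1)=22; μ^(2)=8; μ^(3)=-13

((0, 0, 2); (1, 0, 0); (0, 4, 0))


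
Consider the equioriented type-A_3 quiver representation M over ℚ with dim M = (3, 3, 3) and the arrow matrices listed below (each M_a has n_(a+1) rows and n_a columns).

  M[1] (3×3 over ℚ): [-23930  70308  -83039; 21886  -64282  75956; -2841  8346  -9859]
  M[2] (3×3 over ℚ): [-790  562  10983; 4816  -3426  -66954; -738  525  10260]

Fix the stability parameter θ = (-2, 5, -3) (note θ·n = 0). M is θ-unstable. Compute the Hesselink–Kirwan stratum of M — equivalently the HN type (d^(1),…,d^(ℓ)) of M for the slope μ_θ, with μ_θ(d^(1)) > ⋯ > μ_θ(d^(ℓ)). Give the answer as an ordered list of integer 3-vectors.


Interval decomposition of M: I[1,2], I[1,3]^2, I[3,3].
HN type (ℓ=4): μ^(1)=5; μ^(2)=1; μ^(3)=-2; μ^(4)=-3

((0, 1, 0); (0, 2, 2); (3, 0, 0); (0, 0, 1))


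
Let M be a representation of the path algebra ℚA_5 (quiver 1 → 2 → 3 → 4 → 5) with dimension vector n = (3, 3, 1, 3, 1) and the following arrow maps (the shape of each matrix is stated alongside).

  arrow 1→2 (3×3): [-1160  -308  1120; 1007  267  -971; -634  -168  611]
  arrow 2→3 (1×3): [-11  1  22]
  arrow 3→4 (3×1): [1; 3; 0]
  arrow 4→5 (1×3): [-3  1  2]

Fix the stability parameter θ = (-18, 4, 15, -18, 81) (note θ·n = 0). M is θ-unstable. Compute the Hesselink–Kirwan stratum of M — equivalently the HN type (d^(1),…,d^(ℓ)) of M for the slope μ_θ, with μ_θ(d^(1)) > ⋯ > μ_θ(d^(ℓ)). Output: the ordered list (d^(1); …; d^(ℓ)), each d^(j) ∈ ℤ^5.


Interval decomposition of M: I[1,2]^2, I[1,4], I[4,4], I[4,5].
HN type (ℓ=4): μ^(1)=81; μ^(2)=4; μ^(3)=1/3; μ^(4)=-18

((0, 0, 0, 0, 1); (0, 2, 0, 0, 0); (0, 1, 1, 1, 0); (3, 0, 0, 2, 0))


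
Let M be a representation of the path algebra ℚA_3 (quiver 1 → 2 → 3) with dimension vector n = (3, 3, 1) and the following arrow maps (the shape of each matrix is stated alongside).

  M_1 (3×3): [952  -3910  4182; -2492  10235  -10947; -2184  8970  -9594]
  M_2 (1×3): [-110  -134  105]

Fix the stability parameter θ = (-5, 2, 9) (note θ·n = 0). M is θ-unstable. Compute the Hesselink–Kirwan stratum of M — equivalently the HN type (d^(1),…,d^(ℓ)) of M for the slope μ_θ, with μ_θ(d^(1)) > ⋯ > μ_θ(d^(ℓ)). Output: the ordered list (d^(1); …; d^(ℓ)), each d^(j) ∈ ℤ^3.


Barcode: M ≅ I[1,1]^2, I[1,3], I[2,2]^2. HN layers by μ_θ (3 steps, strictly decreasing):
  μ^(1)=9; μ^(2)=2; μ^(3)=-5

((0, 0, 1); (0, 3, 0); (3, 0, 0))


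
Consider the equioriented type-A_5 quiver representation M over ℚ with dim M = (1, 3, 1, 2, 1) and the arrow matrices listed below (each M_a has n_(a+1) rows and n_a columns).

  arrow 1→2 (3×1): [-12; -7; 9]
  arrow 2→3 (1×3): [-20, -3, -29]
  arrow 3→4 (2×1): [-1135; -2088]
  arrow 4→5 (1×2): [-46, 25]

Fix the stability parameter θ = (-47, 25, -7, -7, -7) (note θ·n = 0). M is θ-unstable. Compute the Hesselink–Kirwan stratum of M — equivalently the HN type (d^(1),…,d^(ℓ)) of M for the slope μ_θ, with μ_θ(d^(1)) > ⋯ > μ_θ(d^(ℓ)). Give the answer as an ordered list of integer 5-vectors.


Barcode: M ≅ I[1,2], I[2,2], I[2,5], I[4,4]. HN layers by μ_θ (4 steps, strictly decreasing):
  μ^(1)=25; μ^(2)=1; μ^(3)=-7; μ^(4)=-47

((0, 2, 0, 0, 0); (0, 1, 1, 1, 1); (0, 0, 0, 1, 0); (1, 0, 0, 0, 0))


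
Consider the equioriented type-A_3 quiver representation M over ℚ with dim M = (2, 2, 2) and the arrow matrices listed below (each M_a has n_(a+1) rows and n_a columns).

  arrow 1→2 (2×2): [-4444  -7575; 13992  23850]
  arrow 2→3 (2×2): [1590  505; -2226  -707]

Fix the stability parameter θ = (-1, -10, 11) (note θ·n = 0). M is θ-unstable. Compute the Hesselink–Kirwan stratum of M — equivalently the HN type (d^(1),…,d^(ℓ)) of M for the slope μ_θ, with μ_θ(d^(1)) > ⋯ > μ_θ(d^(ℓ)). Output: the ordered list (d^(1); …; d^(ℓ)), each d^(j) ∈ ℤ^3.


Via rank(M_{q-1}∘⋯∘M_p): M ≅ I[1,1], I[1,2], I[2,3], I[3,3].
μ_θ-semistable layers: μ^(1)=11; μ^(2)=-1; μ^(3)=-11/2; μ^(4)=-10

((0, 0, 2); (1, 0, 0); (1, 1, 0); (0, 1, 0))


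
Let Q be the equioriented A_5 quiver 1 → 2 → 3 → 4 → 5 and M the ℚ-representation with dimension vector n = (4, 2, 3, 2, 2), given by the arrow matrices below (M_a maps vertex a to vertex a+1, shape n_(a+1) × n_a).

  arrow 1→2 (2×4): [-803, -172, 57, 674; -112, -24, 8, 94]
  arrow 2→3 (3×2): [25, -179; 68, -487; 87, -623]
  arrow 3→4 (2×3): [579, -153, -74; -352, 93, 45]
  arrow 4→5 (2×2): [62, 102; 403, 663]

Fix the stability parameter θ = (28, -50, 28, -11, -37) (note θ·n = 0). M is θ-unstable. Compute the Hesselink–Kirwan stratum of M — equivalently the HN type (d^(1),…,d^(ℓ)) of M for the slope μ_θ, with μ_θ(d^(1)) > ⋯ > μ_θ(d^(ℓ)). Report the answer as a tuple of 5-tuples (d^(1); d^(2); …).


Interval decomposition of M: I[1,1]^2, I[1,4], I[1,5], I[3,3], I[5,5].
HN type (ℓ=5): μ^(1)=28; μ^(2)=17/2; μ^(3)=-20/3; μ^(4)=-11; μ^(5)=-37

((2, 0, 1, 0, 0); (0, 0, 1, 1, 0); (0, 0, 1, 1, 1); (2, 2, 0, 0, 0); (0, 0, 0, 0, 1))


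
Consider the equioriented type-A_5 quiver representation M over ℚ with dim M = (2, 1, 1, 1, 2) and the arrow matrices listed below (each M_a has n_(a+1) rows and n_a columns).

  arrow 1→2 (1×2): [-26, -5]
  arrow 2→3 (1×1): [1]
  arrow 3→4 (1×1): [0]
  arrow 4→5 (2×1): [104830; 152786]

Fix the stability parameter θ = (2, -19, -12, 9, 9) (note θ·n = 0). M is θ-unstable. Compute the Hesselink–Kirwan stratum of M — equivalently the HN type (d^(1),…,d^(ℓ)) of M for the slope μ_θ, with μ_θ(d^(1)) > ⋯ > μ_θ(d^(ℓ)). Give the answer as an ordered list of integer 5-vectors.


Via rank(M_{q-1}∘⋯∘M_p): M ≅ I[1,1], I[1,3], I[4,5], I[5,5].
μ_θ-semistable layers: μ^(1)=9; μ^(2)=2; μ^(3)=-29/3

((0, 0, 0, 1, 2); (1, 0, 0, 0, 0); (1, 1, 1, 0, 0))


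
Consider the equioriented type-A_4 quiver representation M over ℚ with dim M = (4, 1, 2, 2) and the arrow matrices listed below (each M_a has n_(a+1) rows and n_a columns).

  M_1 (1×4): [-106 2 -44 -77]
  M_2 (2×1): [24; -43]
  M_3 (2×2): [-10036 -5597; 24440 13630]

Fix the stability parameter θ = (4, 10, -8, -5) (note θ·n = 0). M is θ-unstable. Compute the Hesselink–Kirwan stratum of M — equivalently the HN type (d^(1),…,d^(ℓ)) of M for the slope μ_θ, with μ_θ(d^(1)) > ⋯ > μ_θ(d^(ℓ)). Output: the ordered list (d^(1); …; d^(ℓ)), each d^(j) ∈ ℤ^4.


Barcode: M ≅ I[1,1]^3, I[1,4], I[3,3], I[4,4]. HN layers by μ_θ (4 steps, strictly decreasing):
  μ^(1)=4; μ^(2)=1/4; μ^(3)=-5; μ^(4)=-8

((3, 0, 0, 0); (1, 1, 1, 1); (0, 0, 0, 1); (0, 0, 1, 0))


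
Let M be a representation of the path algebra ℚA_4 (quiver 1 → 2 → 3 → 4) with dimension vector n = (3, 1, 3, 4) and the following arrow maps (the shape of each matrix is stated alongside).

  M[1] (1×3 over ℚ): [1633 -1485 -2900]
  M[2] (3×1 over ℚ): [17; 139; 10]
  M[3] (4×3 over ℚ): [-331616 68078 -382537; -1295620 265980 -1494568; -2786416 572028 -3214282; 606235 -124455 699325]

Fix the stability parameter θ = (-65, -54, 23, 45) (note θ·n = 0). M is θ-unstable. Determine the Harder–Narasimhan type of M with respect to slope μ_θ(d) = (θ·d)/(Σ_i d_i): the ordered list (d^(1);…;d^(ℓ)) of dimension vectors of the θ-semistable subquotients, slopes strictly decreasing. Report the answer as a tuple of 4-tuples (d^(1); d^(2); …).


Barcode: M ≅ I[1,1]^2, I[1,3], I[3,4]^2, I[4,4]^2. HN layers by μ_θ (4 steps, strictly decreasing):
  μ^(1)=45; μ^(2)=23; μ^(3)=-54; μ^(4)=-65

((0, 0, 0, 4); (0, 0, 3, 0); (0, 1, 0, 0); (3, 0, 0, 0))


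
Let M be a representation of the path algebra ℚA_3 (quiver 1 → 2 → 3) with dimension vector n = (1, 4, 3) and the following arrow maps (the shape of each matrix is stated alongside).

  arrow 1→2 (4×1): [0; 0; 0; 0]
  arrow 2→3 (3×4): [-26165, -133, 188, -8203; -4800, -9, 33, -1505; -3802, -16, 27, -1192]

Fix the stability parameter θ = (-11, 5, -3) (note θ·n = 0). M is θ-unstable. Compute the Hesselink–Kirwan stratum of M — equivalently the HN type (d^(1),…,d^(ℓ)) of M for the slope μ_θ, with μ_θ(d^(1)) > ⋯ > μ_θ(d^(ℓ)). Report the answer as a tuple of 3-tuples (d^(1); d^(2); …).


Via rank(M_{q-1}∘⋯∘M_p): M ≅ I[1,1], I[2,2], I[2,3]^3.
μ_θ-semistable layers: μ^(1)=5; μ^(2)=1; μ^(3)=-11

((0, 1, 0); (0, 3, 3); (1, 0, 0))


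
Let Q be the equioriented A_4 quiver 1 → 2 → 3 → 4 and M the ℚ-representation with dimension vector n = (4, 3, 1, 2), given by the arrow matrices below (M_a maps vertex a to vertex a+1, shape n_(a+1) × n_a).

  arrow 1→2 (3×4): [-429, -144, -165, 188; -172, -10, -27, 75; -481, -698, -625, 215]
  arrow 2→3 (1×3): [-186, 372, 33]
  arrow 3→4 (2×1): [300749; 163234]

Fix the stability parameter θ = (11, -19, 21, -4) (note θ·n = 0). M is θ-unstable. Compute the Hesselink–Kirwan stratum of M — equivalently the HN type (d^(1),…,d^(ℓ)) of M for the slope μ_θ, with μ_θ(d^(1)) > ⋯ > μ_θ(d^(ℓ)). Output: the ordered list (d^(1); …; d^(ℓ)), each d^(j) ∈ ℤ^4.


Via rank(M_{q-1}∘⋯∘M_p): M ≅ I[1,1], I[1,2]^2, I[1,4], I[4,4].
μ_θ-semistable layers: μ^(1)=11; μ^(2)=17/2; μ^(3)=-4

((1, 0, 0, 0); (0, 0, 1, 1); (3, 3, 0, 1))


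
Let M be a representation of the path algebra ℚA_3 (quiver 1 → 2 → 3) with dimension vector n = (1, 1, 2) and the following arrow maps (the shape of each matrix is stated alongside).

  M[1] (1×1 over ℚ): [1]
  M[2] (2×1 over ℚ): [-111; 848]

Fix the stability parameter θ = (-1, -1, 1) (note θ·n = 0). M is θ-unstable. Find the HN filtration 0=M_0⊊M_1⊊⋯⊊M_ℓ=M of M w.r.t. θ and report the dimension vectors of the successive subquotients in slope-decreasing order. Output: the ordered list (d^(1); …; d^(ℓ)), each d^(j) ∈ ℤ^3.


Interval decomposition of M: I[1,3], I[3,3].
HN type (ℓ=2): μ^(1)=1; μ^(2)=-1

((0, 0, 2); (1, 1, 0))


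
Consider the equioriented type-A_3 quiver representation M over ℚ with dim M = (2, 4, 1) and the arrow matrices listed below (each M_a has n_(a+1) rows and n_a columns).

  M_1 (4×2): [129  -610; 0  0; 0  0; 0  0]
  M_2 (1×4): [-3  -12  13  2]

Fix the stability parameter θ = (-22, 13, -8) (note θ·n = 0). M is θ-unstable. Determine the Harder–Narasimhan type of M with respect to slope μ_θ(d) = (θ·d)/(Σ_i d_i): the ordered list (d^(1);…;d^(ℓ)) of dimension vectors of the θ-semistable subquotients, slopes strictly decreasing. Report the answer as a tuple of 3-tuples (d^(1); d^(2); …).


Interval decomposition of M: I[1,1], I[1,3], I[2,2]^3.
HN type (ℓ=3): μ^(1)=13; μ^(2)=5/2; μ^(3)=-22

((0, 3, 0); (0, 1, 1); (2, 0, 0))


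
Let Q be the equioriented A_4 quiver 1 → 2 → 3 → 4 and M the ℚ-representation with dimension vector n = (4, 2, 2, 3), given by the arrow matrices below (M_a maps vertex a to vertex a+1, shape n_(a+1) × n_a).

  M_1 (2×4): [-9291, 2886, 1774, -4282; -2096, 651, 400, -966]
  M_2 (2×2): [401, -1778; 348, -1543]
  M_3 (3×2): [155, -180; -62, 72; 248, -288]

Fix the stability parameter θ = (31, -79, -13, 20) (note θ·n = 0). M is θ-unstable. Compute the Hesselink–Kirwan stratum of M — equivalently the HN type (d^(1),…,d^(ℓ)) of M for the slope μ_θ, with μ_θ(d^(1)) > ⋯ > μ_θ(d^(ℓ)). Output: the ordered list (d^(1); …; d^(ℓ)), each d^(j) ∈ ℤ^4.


Interval decomposition of M: I[1,1]^2, I[1,3], I[1,4], I[4,4]^2.
HN type (ℓ=4): μ^(1)=31; μ^(2)=20; μ^(3)=-13; μ^(4)=-24

((2, 0, 0, 0); (0, 0, 0, 3); (0, 0, 2, 0); (2, 2, 0, 0))


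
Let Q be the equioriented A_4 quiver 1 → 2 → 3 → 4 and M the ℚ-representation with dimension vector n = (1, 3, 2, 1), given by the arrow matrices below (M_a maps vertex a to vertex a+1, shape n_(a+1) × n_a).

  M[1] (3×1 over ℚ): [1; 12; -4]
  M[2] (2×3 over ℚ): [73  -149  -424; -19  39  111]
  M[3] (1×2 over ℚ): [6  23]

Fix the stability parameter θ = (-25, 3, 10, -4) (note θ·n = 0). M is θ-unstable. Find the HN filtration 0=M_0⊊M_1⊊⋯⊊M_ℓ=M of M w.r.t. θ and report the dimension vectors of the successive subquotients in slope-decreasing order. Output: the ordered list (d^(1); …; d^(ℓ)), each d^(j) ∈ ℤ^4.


Via rank(M_{q-1}∘⋯∘M_p): M ≅ I[1,4], I[2,2], I[2,3].
μ_θ-semistable layers: μ^(1)=10; μ^(2)=3; μ^(3)=-25

((0, 0, 1, 0); (0, 3, 1, 1); (1, 0, 0, 0))


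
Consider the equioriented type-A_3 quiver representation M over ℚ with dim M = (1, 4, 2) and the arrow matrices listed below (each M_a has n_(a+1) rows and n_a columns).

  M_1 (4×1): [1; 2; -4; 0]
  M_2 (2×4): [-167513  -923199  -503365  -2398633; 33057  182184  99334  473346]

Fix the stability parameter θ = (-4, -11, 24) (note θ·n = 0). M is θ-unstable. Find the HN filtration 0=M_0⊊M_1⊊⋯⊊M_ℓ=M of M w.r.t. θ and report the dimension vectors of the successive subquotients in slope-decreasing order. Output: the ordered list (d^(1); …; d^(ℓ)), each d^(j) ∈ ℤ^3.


Interval decomposition of M: I[1,3], I[2,2]^2, I[2,3].
HN type (ℓ=3): μ^(1)=24; μ^(2)=-15/2; μ^(3)=-11

((0, 0, 2); (1, 1, 0); (0, 3, 0))


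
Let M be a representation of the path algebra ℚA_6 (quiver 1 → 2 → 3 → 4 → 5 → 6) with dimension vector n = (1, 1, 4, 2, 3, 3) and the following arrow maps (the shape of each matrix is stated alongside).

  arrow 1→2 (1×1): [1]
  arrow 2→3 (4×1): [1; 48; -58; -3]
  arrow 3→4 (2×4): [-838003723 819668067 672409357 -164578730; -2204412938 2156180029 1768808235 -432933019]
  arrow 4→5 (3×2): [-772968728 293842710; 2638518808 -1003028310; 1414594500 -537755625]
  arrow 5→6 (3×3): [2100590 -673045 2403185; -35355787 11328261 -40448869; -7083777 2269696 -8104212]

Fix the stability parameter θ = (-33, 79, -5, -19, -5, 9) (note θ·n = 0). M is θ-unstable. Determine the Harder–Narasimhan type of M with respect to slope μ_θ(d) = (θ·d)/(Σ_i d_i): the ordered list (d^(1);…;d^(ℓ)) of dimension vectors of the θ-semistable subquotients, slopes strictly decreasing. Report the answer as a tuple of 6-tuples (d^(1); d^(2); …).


Via rank(M_{q-1}∘⋯∘M_p): M ≅ I[1,6], I[3,3]^2, I[3,4], I[5,5], I[5,6], I[6,6].
μ_θ-semistable layers: μ^(1)=59/5; μ^(2)=9; μ^(3)=-5; μ^(4)=-12; μ^(5)=-33

((0, 1, 1, 1, 1, 1); (0, 0, 0, 0, 0, 2); (0, 0, 2, 0, 2, 0); (0, 0, 1, 1, 0, 0); (1, 0, 0, 0, 0, 0))


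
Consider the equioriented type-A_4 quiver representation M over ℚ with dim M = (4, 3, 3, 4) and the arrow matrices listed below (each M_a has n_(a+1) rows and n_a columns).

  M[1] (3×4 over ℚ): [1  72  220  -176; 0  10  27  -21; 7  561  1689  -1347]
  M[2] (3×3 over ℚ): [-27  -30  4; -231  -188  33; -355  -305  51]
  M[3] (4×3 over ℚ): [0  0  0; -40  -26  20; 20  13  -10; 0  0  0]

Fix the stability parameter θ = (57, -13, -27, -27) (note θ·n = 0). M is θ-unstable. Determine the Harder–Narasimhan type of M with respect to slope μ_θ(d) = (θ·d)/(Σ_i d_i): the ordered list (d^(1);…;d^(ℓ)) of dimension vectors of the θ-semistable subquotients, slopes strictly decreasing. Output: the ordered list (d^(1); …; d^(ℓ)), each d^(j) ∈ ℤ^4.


Interval decomposition of M: I[1,1], I[1,3]^2, I[1,4], I[4,4]^3.
HN type (ℓ=4): μ^(1)=57; μ^(2)=17/3; μ^(3)=-5/2; μ^(4)=-27

((1, 0, 0, 0); (2, 2, 2, 0); (1, 1, 1, 1); (0, 0, 0, 3))


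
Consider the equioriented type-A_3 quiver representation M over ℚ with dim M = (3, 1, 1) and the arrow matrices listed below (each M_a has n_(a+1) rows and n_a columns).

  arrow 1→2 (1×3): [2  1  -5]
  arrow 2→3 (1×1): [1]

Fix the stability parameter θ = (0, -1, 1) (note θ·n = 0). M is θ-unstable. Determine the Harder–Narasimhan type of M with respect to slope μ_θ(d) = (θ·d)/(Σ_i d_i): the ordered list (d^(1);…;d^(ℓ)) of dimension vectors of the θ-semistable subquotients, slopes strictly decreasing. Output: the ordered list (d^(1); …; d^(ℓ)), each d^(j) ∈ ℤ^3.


Interval decomposition of M: I[1,1]^2, I[1,3].
HN type (ℓ=3): μ^(1)=1; μ^(2)=0; μ^(3)=-1/2

((0, 0, 1); (2, 0, 0); (1, 1, 0))


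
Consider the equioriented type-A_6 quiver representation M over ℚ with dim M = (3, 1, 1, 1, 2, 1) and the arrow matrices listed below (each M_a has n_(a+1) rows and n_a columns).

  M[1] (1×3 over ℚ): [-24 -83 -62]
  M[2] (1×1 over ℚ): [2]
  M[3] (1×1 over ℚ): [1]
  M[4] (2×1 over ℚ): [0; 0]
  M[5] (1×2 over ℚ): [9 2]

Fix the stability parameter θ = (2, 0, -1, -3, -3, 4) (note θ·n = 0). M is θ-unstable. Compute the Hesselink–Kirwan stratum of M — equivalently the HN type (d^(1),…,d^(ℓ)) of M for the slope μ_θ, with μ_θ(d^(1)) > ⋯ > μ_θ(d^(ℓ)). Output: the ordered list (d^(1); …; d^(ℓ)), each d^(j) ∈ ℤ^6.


Barcode: M ≅ I[1,1]^2, I[1,4], I[5,5], I[5,6]. HN layers by μ_θ (4 steps, strictly decreasing):
  μ^(1)=4; μ^(2)=2; μ^(3)=-1/2; μ^(4)=-3

((0, 0, 0, 0, 0, 1); (2, 0, 0, 0, 0, 0); (1, 1, 1, 1, 0, 0); (0, 0, 0, 0, 2, 0))


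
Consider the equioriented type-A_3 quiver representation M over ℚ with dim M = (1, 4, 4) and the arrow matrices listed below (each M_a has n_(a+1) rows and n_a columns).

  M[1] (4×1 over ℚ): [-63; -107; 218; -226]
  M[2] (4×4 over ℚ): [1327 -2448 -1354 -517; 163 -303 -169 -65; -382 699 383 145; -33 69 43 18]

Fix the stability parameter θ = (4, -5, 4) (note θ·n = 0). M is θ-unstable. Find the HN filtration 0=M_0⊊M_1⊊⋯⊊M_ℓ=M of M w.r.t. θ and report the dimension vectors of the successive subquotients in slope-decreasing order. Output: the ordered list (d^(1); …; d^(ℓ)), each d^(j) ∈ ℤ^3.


Barcode: M ≅ I[1,3], I[2,2], I[2,3]^2, I[3,3]. HN layers by μ_θ (3 steps, strictly decreasing):
  μ^(1)=4; μ^(2)=-1/2; μ^(3)=-5

((0, 0, 4); (1, 1, 0); (0, 3, 0))


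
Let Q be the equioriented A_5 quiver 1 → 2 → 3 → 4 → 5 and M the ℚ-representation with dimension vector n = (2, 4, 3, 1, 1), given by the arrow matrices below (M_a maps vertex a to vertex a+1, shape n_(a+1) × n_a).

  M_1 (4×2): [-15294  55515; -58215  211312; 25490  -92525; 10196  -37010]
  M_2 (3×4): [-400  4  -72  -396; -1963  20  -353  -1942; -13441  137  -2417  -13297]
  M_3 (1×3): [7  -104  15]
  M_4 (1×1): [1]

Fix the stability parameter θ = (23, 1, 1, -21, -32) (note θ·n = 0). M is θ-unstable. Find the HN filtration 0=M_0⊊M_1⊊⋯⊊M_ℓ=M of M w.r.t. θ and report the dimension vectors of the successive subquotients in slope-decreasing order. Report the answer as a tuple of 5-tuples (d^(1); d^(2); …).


Via rank(M_{q-1}∘⋯∘M_p): M ≅ I[1,2], I[1,5], I[2,2], I[2,3], I[3,3].
μ_θ-semistable layers: μ^(1)=12; μ^(2)=1; μ^(3)=-28/5

((1, 1, 0, 0, 0); (0, 2, 2, 0, 0); (1, 1, 1, 1, 1))


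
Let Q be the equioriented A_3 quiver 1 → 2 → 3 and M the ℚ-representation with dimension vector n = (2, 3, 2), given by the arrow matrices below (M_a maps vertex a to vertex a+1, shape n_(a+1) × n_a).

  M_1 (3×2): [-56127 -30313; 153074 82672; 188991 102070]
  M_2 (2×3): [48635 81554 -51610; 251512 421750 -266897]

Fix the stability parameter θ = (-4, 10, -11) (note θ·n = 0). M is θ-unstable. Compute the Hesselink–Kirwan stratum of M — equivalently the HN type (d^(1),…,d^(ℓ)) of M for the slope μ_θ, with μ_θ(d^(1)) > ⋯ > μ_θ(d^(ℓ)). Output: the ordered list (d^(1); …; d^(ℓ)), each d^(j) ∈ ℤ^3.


Interval decomposition of M: I[1,3]^2, I[2,2].
HN type (ℓ=3): μ^(1)=10; μ^(2)=-1/2; μ^(3)=-4

((0, 1, 0); (0, 2, 2); (2, 0, 0))


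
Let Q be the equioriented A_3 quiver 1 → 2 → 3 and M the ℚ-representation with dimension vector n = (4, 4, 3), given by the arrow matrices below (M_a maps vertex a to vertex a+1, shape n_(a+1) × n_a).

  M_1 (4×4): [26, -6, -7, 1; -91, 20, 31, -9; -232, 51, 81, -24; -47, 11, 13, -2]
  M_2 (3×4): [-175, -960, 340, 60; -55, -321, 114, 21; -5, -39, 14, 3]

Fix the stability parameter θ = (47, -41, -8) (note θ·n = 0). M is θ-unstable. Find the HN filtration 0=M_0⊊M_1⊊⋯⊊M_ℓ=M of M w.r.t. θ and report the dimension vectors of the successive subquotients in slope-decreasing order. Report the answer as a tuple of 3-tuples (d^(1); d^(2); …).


Barcode: M ≅ I[1,2]^2, I[1,3]^2, I[3,3]. HN layers by μ_θ (3 steps, strictly decreasing):
  μ^(1)=3; μ^(2)=-2/3; μ^(3)=-8

((2, 2, 0); (2, 2, 2); (0, 0, 1))


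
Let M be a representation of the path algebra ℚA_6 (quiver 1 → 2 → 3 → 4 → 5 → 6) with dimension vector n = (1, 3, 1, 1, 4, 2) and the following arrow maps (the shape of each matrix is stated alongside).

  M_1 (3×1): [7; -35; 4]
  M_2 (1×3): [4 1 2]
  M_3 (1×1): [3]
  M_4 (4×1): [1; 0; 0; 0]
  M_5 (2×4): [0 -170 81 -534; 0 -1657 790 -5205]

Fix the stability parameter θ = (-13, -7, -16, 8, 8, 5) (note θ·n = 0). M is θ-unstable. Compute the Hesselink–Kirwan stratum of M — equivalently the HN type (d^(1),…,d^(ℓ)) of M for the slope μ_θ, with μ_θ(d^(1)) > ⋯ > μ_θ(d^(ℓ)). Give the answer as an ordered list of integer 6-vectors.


Interval decomposition of M: I[1,5], I[2,2]^2, I[5,5], I[5,6]^2.
HN type (ℓ=5): μ^(1)=8; μ^(2)=13/2; μ^(3)=-7; μ^(4)=-23/2; μ^(5)=-13

((0, 0, 0, 1, 2, 0); (0, 0, 0, 0, 2, 2); (0, 2, 0, 0, 0, 0); (0, 1, 1, 0, 0, 0); (1, 0, 0, 0, 0, 0))


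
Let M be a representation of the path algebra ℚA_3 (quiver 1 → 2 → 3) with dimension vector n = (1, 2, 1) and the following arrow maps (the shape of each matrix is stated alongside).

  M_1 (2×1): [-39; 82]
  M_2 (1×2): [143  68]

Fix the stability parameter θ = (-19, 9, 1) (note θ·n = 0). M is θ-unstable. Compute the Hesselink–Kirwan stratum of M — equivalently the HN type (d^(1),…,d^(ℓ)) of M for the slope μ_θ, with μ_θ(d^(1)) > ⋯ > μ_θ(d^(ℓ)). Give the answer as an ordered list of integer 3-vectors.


Barcode: M ≅ I[1,3], I[2,2]. HN layers by μ_θ (3 steps, strictly decreasing):
  μ^(1)=9; μ^(2)=5; μ^(3)=-19

((0, 1, 0); (0, 1, 1); (1, 0, 0))


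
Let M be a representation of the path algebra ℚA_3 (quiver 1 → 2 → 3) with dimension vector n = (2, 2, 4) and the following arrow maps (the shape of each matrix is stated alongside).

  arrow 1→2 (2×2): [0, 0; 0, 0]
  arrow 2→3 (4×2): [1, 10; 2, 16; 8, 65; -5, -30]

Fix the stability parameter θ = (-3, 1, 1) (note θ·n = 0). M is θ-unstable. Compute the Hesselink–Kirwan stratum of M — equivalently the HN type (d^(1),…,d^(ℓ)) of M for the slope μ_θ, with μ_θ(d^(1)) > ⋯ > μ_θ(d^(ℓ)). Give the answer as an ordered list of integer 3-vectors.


Barcode: M ≅ I[1,1]^2, I[2,3]^2, I[3,3]^2. HN layers by μ_θ (2 steps, strictly decreasing):
  μ^(1)=1; μ^(2)=-3

((0, 2, 4); (2, 0, 0))


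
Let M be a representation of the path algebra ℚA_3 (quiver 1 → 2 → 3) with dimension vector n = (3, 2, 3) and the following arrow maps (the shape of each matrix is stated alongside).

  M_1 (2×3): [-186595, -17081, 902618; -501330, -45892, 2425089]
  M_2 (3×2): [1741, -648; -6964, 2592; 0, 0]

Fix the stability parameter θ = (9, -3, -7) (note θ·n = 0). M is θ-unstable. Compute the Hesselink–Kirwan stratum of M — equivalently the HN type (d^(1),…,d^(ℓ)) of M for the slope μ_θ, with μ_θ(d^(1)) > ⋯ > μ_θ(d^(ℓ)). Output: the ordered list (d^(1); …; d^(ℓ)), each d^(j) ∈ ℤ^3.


Interval decomposition of M: I[1,1], I[1,2], I[1,3], I[3,3]^2.
HN type (ℓ=4): μ^(1)=9; μ^(2)=3; μ^(3)=-1/3; μ^(4)=-7

((1, 0, 0); (1, 1, 0); (1, 1, 1); (0, 0, 2))


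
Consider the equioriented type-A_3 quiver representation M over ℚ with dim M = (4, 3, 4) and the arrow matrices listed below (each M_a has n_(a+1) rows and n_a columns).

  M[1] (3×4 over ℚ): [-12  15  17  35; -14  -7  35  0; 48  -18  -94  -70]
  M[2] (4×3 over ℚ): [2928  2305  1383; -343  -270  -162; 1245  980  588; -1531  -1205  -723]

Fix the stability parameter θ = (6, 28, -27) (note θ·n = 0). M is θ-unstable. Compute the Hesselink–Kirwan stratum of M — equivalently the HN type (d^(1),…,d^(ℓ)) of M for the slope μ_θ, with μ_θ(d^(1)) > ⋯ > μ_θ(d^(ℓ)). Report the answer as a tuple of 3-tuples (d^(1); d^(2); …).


Barcode: M ≅ I[1,1]^2, I[1,3]^2, I[2,2], I[3,3]^2. HN layers by μ_θ (4 steps, strictly decreasing):
  μ^(1)=28; μ^(2)=6; μ^(3)=7/3; μ^(4)=-27

((0, 1, 0); (2, 0, 0); (2, 2, 2); (0, 0, 2))


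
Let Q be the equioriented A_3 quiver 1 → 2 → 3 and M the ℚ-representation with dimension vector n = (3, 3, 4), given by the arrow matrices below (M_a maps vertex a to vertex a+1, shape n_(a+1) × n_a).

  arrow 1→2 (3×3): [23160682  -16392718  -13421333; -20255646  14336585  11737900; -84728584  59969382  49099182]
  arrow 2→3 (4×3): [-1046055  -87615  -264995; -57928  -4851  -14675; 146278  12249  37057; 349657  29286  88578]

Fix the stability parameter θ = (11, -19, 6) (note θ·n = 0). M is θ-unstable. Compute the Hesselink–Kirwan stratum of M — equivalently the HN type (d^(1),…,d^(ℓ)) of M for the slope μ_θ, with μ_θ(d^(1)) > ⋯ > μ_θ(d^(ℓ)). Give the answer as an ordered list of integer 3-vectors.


Barcode: M ≅ I[1,1], I[1,3]^2, I[2,2], I[3,3]^2. HN layers by μ_θ (4 steps, strictly decreasing):
  μ^(1)=11; μ^(2)=6; μ^(3)=-4; μ^(4)=-19

((1, 0, 0); (0, 0, 4); (2, 2, 0); (0, 1, 0))


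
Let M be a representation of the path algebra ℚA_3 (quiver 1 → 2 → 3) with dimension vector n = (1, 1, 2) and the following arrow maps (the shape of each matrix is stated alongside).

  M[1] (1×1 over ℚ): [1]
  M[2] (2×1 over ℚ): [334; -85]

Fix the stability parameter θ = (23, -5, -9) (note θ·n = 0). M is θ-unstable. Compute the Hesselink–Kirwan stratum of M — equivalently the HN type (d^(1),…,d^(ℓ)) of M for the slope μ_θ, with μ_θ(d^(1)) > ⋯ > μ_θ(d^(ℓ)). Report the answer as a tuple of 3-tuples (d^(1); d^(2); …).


Barcode: M ≅ I[1,3], I[3,3]. HN layers by μ_θ (2 steps, strictly decreasing):
  μ^(1)=3; μ^(2)=-9

((1, 1, 1); (0, 0, 1))


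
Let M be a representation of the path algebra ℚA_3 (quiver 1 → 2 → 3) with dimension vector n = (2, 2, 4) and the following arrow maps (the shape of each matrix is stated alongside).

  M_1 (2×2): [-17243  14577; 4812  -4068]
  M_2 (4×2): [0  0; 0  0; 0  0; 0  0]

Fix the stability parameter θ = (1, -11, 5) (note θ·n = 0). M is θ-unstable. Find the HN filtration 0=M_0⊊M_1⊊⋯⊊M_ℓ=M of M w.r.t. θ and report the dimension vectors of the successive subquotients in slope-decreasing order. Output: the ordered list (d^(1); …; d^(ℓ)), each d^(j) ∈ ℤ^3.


Via rank(M_{q-1}∘⋯∘M_p): M ≅ I[1,1], I[1,2], I[2,2], I[3,3]^4.
μ_θ-semistable layers: μ^(1)=5; μ^(2)=1; μ^(3)=-5; μ^(4)=-11

((0, 0, 4); (1, 0, 0); (1, 1, 0); (0, 1, 0))


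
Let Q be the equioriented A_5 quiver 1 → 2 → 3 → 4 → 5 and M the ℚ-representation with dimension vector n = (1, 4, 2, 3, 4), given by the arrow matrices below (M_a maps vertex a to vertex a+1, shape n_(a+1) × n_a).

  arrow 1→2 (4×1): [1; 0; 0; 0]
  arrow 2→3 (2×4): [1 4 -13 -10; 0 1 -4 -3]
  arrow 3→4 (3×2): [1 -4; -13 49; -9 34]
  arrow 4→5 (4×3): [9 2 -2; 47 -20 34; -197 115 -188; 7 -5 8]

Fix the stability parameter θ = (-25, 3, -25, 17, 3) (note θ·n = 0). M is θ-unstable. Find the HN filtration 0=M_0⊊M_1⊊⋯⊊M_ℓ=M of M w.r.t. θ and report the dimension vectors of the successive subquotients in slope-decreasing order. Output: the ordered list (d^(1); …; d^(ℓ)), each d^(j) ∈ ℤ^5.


Via rank(M_{q-1}∘⋯∘M_p): M ≅ I[1,5], I[2,2]^2, I[2,5], I[4,5], I[5,5].
μ_θ-semistable layers: μ^(1)=10; μ^(2)=3; μ^(3)=-11; μ^(4)=-25

((0, 0, 0, 3, 3); (0, 2, 0, 0, 1); (0, 2, 2, 0, 0); (1, 0, 0, 0, 0))
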